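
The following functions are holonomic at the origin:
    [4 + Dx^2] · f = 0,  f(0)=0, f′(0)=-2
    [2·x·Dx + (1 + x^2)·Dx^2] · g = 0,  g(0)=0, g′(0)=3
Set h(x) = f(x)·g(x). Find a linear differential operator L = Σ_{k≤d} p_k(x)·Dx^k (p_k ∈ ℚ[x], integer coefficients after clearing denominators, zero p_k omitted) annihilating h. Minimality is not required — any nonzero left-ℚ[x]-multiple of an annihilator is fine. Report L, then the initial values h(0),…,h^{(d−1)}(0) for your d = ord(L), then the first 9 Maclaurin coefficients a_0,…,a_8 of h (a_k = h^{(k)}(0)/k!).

f: a_k = 0, -2, 0, 4/3, 0, -4/15, 0, 8/315, 0, …
g: a_k = 0, 3, 0, -1, 0, 3/5, 0, -3/7, 0, …
f·g: L₀ = L_f ⊗_s L_g, ord ≤ 2·2.
L = (160 + 464·x^2 + 464·x^4 + 256·x^6 + 64·x^8) + (96·x + 224·x^3 + 192·x^5 + 64·x^7)·Dx + (60 + 188·x^2 + 216·x^4 + 128·x^6 + 32·x^8)·Dx^2 + (24·x + 56·x^3 + 48·x^5 + 16·x^7)·Dx^3 + (5 + 18·x^2 + 25·x^4 + 16·x^6 + 4·x^8)·Dx^4  (order 4).
h: a_k = 0, 0, -6, 0, 6, 0, -10/3, 0, 2, …
ICs: h(0) = 0, h′(0) = 0, h′′(0) = -12, h′′′(0) = 0.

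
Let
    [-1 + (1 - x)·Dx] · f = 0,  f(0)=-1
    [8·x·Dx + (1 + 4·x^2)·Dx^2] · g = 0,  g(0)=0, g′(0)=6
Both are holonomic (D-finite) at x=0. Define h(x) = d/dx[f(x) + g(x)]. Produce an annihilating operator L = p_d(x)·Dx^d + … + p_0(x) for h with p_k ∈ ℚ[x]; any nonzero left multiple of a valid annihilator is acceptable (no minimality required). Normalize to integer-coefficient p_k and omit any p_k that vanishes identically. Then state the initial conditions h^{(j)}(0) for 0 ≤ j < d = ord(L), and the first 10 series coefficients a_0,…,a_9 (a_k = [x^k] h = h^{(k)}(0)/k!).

L = (-8 + 32·x + 96·x^2) + (7 - 8·x - 20·x^2 + 96·x^3)·Dx + (-1 - 3·x - 12·x^3 + 16·x^4)·Dx^2  (order 2).
h: a_k = 5, -2, -27, -4, 91, -6, -391, -8, 1527, -10, …
ICs: h(0) = 5, h′(0) = -2.

f: a_k = -1, -1, -1, -1, -1, -1, -1, -1, -1, -1, …
g: a_k = 0, 6, 0, -8, 0, 96/5, 0, -384/7, 0, 512/3, …
L₀ := lclm(L_f,L_g); ord L₀ ≤ 1+2.
Derive L from L₀ (diff closure).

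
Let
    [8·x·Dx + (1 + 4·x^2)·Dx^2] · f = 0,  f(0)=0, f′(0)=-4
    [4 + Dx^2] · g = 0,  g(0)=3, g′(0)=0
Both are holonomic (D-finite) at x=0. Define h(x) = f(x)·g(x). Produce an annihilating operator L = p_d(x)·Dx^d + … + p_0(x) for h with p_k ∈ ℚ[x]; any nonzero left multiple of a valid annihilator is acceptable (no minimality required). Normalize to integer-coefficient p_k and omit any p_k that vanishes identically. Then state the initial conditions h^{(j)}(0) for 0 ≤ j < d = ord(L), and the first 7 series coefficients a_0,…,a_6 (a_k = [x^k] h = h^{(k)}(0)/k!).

f: a_k = 0, -4, 0, 16/3, 0, -64/5, 0, …
g: a_k = 3, 0, -6, 0, 2, 0, -4/15, …
h₀=f·g: eliminate ⇒ L₀, order ≤ 2·2.
L = (80 + 832·x^2 + 1408·x^4 + 2048·x^6 + 2048·x^8) + (96·x + 640·x^3 + 1536·x^5 + 2048·x^7)·Dx + (24 + 256·x^2 + 576·x^4 + 1024·x^6 + 1024·x^8)·Dx^2 + (24·x + 160·x^3 + 384·x^5 + 512·x^7)·Dx^3 + (1 + 12·x^2 + 56·x^4 + 128·x^6 + 128·x^8)·Dx^4  (order 4).
h: a_k = 0, -12, 0, 40, 0, -392/5, 0, …
ICs: h(0) = 0, h′(0) = -12, h′′(0) = 0, h′′′(0) = 240.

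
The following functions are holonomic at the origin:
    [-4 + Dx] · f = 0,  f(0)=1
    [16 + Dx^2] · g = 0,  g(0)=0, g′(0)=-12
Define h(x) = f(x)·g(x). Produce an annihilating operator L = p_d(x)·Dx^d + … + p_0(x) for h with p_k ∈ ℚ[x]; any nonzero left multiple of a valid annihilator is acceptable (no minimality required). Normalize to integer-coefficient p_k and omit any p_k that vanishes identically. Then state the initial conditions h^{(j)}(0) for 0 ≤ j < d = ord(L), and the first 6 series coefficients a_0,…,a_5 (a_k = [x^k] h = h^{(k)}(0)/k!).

L = 32 - 8·Dx + Dx^2  (order 2).
h: a_k = 0, -12, -48, -64, 0, 512/5, …
ICs: h(0) = 0, h′(0) = -12.

f: a_k = 1, 4, 8, 32/3, 32/3, 128/15, …
g: a_k = 0, -12, 0, 32, 0, -128/5, …
Sym-product of L_f,L_g gives L₀ (≤ ord 2).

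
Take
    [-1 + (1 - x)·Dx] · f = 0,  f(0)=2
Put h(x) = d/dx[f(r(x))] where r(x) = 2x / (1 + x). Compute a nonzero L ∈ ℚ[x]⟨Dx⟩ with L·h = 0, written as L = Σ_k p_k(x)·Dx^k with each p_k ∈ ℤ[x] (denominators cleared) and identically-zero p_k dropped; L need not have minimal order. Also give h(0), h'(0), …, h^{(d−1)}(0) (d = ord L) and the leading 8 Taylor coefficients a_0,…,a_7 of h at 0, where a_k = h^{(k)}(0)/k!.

L = 2 + (-1 + x)·Dx  (order 1).
h: a_k = 4, 8, 12, 16, 20, 24, 28, 32, …
ICs: h(0) = 4.

f: a_k = 2, 2, 2, 2, 2, 2, 2, 2, …
f∘r: x↦r, Dx↦Dx/r' in L_f ⇒ L₀.
h₀' ⇒ L via d/dx closure of L₀.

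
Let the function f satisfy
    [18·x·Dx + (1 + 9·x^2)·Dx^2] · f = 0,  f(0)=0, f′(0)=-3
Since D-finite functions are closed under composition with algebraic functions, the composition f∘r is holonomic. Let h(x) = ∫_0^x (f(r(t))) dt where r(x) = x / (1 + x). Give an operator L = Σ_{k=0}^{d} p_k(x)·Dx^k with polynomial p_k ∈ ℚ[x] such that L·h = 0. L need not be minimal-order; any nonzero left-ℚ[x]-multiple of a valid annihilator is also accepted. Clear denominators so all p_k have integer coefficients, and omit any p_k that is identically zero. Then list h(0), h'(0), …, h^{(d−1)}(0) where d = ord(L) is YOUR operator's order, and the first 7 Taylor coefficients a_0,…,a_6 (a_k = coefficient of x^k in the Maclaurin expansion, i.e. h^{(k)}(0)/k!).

f: a_k = 0, -3, 0, 9, 0, -243/5, 0, …
L₀ from L_f via x↦r, Dx↦r'^{-1}Dx.
h=∫₀ˣh₀: take L = L₀·Dx.
L = (2 + 20·x)·Dx^2 + (1 + 2·x + 10·x^2)·Dx^3  (order 3).
h: a_k = 0, 0, -3/2, 1, 3/2, -24/5, 2/5, …
ICs: h(0) = 0, h′(0) = 0, h′′(0) = -3.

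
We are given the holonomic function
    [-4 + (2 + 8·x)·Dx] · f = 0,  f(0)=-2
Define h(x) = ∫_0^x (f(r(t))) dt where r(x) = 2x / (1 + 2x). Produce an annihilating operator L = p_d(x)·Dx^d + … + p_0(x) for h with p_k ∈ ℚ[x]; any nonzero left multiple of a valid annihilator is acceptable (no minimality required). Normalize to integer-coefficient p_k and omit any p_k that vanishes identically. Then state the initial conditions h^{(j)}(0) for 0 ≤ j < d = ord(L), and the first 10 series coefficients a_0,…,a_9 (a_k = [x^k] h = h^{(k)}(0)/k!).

L = -4·Dx + (1 + 12·x + 20·x^2)·Dx^2  (order 2).
h: a_k = 0, -2, -4, 32/3, -40, 192, -1088, 48128/7, -46784, 3020800/9, …
ICs: h(0) = 0, h′(0) = -2.

f: a_k = -2, -4, 4, -8, 20, -56, 168, -528, 1716, -5720, …
Substitute x→r, Dx→(1/r')Dx; clear ⇒ L₀.
∫: right-multiply L₀ by Dx.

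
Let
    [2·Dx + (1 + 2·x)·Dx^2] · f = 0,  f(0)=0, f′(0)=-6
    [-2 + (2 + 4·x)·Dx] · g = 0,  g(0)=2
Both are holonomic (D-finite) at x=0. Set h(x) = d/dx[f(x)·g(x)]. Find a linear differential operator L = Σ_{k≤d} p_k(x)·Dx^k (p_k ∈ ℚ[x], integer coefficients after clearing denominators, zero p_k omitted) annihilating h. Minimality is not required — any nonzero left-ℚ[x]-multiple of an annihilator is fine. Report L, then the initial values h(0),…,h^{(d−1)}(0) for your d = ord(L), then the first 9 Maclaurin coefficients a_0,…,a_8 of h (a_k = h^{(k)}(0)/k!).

f: a_k = 0, -6, 6, -8, 12, -96/5, 32, -384/7, 96, …
g: a_k = 2, 2, -1, 1, -5/4, 7/4, -21/8, 33/8, -429/64, …
h₀=f·g: eliminate ⇒ L₀, order ≤ 2·1.
h=h₀': d/dx-closure on L₀ ⇒ L.
L = 1 + (4 + 8·x)·Dx + (1 + 4·x + 4·x^2)·Dx^2  (order 2).
h: a_k = -12, 0, 6, -16, 71/2, -372/5, 3043/20, -10756/35, 138081/224, …
ICs: h(0) = -12, h′(0) = 0.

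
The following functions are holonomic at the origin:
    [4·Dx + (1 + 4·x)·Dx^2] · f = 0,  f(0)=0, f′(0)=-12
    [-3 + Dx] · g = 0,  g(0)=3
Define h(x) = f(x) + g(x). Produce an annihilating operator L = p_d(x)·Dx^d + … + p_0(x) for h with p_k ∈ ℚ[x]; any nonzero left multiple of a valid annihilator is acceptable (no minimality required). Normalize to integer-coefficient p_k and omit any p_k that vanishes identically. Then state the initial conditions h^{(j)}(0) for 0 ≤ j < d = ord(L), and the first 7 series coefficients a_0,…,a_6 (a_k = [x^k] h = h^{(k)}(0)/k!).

f: a_k = 0, -12, 24, -64, 192, -3072/5, 2048, …
g: a_k = 3, 9, 27/2, 27/2, 81/8, 243/40, 243/80, …
f+g: L₀ = lclm(L_f,L_g), ord ≤ 2+1.
L = (-132 - 144·x)·Dx + (23 - 72·x - 144·x^2)·Dx^2 + (7 + 40·x + 48·x^2)·Dx^3  (order 3).
h: a_k = 3, -3, 75/2, -101/2, 1617/8, -24333/40, 164083/80, …
ICs: h(0) = 3, h′(0) = -3, h′′(0) = 75.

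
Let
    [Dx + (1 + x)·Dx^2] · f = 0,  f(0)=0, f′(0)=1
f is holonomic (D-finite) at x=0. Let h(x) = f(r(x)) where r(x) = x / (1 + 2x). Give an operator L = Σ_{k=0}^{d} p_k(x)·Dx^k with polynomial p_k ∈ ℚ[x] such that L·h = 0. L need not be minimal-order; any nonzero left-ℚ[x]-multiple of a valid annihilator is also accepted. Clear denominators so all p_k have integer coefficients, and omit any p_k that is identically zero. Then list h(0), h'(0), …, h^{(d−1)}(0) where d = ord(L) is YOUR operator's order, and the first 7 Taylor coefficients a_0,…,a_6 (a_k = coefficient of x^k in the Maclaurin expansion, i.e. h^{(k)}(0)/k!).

f: a_k = 0, 1, -1/2, 1/3, -1/4, 1/5, -1/6, …
Substitute x→r, Dx→(1/r')Dx; clear ⇒ L₀.
L = (5 + 12·x)·Dx + (1 + 5·x + 6·x^2)·Dx^2  (order 2).
h: a_k = 0, 1, -5/2, 19/3, -65/4, 211/5, -665/6, …
ICs: h(0) = 0, h′(0) = 1.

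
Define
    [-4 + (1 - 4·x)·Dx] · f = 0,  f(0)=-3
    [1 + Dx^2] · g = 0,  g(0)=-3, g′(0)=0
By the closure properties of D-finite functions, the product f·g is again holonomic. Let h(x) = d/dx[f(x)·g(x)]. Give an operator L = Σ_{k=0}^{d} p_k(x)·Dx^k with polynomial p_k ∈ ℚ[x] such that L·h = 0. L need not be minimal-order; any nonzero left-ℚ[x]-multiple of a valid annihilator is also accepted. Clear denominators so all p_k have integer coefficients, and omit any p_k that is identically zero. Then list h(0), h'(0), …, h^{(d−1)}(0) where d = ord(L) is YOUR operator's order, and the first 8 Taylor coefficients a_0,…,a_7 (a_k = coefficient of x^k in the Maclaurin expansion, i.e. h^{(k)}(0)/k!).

L = (-31 - 8·x + 16·x^2) + (-8 + 32·x)·Dx + (1 - 8·x + 16·x^2)·Dx^2  (order 2).
h: a_k = 36, 279, 1674, 17859/2, 89295/2, 8572317/40, 20002073/20, 512053069/112, …
ICs: h(0) = 36, h′(0) = 279.

f: a_k = -3, -12, -48, -192, -768, -3072, -12288, -49152, …
g: a_k = -3, 0, 3/2, 0, -1/8, 0, 1/240, 0, …
Sym-product of L_f,L_g gives L₀ (≤ ord 2).
Derive L from L₀ (diff closure).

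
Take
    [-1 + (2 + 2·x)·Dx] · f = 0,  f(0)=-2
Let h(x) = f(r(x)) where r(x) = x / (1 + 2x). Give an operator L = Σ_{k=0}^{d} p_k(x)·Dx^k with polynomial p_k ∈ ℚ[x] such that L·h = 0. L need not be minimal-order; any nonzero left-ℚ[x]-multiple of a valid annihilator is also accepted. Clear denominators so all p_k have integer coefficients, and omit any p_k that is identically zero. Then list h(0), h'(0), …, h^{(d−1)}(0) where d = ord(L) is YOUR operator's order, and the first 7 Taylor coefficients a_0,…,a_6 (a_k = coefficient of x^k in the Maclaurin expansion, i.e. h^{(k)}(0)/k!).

f: a_k = -2, -1, 1/4, -1/8, 5/64, -7/128, 21/512, …
L₀ from L_f via x↦r, Dx↦r'^{-1}Dx.
L = -1 + (2 + 10·x + 12·x^2)·Dx  (order 1).
h: a_k = -2, -1, 9/4, -41/8, 757/64, -3543/128, 33645/512, …
ICs: h(0) = -2.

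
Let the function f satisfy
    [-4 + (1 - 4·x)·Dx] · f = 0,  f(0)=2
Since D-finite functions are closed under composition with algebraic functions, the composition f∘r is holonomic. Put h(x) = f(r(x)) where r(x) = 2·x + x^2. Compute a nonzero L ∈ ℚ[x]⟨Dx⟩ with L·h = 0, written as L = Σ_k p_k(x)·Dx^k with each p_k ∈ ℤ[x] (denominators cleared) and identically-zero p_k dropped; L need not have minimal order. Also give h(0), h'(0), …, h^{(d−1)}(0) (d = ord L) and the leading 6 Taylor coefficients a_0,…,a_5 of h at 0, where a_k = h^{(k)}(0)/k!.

f: a_k = 2, 8, 32, 128, 512, 2048, …
L₀ from L_f via x↦r, Dx↦r'^{-1}Dx.
L = (8 + 8·x) + (-1 + 8·x + 4·x^2)·Dx  (order 1).
h: a_k = 2, 16, 136, 1152, 9760, 82688, …
ICs: h(0) = 2.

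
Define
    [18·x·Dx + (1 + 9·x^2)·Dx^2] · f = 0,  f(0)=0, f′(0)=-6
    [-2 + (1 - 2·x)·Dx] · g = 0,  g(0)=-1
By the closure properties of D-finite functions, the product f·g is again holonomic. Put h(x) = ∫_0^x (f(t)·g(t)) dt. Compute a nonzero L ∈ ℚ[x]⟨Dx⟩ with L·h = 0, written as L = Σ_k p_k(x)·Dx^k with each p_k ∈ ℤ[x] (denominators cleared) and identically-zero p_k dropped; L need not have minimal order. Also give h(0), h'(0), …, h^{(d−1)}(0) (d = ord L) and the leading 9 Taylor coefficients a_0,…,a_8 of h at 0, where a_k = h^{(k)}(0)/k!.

L = 36·x·Dx + (4 - 18·x + 72·x^2)·Dx^2 + (-1 + 2·x - 9·x^2 + 18·x^3)·Dx^3  (order 3).
h: a_k = 0, 0, 3, 4, 3/2, 12/5, 101/5, 1212/35, -2451/140, …
ICs: h(0) = 0, h′(0) = 0, h′′(0) = 6.

f: a_k = 0, -6, 0, 18, 0, -486/5, 0, 4374/7, 0, …
g: a_k = -1, -2, -4, -8, -16, -32, -64, -128, -256, …
Sym-product of L_f,L_g gives L₀ (≤ ord 2).
h=∫h₀ ⇒ L = L₀·Dx.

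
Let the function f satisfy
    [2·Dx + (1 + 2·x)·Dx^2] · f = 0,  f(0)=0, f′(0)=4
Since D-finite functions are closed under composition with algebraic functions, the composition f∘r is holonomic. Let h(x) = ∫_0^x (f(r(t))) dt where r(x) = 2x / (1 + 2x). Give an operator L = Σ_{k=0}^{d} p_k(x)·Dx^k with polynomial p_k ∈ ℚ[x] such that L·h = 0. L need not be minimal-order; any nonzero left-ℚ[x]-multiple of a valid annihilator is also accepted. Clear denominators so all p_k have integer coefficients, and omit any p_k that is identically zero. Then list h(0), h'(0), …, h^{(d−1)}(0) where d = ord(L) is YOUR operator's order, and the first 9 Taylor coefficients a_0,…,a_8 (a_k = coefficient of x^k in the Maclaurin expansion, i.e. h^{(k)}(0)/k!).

f: a_k = 0, 4, -4, 16/3, -8, 64/5, -64/3, 256/7, -64, …
Substitute x→r, Dx→(1/r')Dx; clear ⇒ L₀.
h=∫h₀ ⇒ L = L₀·Dx.
L = (8 + 24·x)·Dx^2 + (1 + 8·x + 12·x^2)·Dx^3  (order 3).
h: a_k = 0, 0, 4, -32/3, 104/3, -128, 7744/15, -6656/3, 69952/7, …
ICs: h(0) = 0, h′(0) = 0, h′′(0) = 8.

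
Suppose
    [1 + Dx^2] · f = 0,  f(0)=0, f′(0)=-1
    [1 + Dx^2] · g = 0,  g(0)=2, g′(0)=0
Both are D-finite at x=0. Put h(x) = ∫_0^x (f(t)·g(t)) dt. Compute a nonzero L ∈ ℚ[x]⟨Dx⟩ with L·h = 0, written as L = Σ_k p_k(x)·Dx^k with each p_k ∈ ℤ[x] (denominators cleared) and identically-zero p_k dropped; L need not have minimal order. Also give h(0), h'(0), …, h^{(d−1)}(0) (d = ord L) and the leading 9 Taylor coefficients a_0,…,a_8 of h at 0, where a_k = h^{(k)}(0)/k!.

f: a_k = 0, -1, 0, 1/6, 0, -1/120, 0, 1/5040, 0, …
g: a_k = 2, 0, -1, 0, 1/12, 0, -1/360, 0, 1/20160, …
Product ⇒ symmetric product L₀, ord ≤ 4.
h=∫h₀ ⇒ L = L₀·Dx.
L = 4·Dx^2 + Dx^4  (order 4).
h: a_k = 0, 0, -1, 0, 1/3, 0, -2/45, 0, 1/315, …
ICs: h(0) = 0, h′(0) = 0, h′′(0) = -2, h′′′(0) = 0.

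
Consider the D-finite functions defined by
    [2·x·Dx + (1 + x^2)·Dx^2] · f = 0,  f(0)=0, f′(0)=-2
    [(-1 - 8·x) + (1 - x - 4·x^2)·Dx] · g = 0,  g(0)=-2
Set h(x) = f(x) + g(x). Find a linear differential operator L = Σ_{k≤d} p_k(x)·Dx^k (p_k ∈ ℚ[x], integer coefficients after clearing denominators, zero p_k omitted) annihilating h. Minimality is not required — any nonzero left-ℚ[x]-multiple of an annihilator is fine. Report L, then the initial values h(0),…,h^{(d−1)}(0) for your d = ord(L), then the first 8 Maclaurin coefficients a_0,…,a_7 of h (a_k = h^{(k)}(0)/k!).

L = (10 - 40·x - 478·x^2 - 864·x^3 - 2496·x^4 - 384·x^6)·Dx + (-28 - 246·x - 316·x^2 - 1182·x^3 - 752·x^4 - 2048·x^5 - 48·x^6 - 384·x^7)·Dx^2 + (5 + 8·x + 32·x^2 - 104·x^3 - 197·x^4 - 128·x^5 - 288·x^6 - 16·x^7 - 64·x^8)·Dx^3  (order 3).
h: a_k = -2, -4, -10, -52/3, -58, -652/5, -362, -6172/7, …
ICs: h(0) = -2, h′(0) = -4, h′′(0) = -20.

f: a_k = 0, -2, 0, 2/3, 0, -2/5, 0, 2/7, …
g: a_k = -2, -2, -10, -18, -58, -130, -362, -882, …
f+g: L₀ = lclm(L_f,L_g), ord ≤ 2+1.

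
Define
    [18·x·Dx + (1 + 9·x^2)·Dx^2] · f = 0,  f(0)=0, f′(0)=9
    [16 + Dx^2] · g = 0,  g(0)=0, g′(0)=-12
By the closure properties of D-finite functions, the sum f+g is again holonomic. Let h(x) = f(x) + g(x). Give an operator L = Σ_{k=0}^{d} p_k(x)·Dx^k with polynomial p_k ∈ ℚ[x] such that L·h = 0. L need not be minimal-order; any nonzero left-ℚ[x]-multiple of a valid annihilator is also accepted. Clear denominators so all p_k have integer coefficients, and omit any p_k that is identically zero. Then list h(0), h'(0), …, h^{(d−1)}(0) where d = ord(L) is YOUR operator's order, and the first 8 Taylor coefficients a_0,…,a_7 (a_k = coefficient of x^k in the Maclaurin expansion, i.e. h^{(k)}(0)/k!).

L = (-13248·x + 181440·x^3 + 186624·x^5)·Dx + (-16 + 6048·x^2 + 66096·x^4 + 93312·x^6)·Dx^2 + (-828·x + 11340·x^3 + 11664·x^5)·Dx^3 + (-1 + 378·x^2 + 4131·x^4 + 5832·x^6)·Dx^4  (order 4).
h: a_k = 0, -3, 0, 5, 0, 601/5, 0, -13913/15, …
ICs: h(0) = 0, h′(0) = -3, h′′(0) = 0, h′′′(0) = 30.

f: a_k = 0, 9, 0, -27, 0, 729/5, 0, -6561/7, …
g: a_k = 0, -12, 0, 32, 0, -128/5, 0, 1024/105, …
h₀=f+g: left-lcm gives L₀, ord ≤ 4.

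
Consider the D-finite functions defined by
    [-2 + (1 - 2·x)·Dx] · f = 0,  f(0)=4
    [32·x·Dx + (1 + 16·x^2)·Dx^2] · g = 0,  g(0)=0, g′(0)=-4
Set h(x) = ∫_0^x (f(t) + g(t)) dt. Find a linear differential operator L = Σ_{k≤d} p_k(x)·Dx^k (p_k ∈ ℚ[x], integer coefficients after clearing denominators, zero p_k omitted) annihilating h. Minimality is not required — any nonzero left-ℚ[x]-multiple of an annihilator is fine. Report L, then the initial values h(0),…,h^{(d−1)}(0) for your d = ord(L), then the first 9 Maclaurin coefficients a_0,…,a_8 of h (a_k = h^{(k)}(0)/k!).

f: a_k = 4, 8, 16, 32, 64, 128, 256, 512, 1024, …
g: a_k = 0, -4, 0, 64/3, 0, -1024/5, 0, 16384/7, 0, …
L₀ := lclm(L_f,L_g); ord L₀ ≤ 1+2.
h=∫₀ˣh₀: take L = L₀·Dx.
L = (-32 + 256·x + 1536·x^2)·Dx^2 + (14 - 32·x - 160·x^2 + 1536·x^3)·Dx^3 + (-1 - 6·x - 96·x^3 + 256·x^4)·Dx^4  (order 4).
h: a_k = 0, 4, 2, 16/3, 40/3, 64/5, -64/5, 256/7, 2496/7, …
ICs: h(0) = 0, h′(0) = 4, h′′(0) = 4, h′′′(0) = 32.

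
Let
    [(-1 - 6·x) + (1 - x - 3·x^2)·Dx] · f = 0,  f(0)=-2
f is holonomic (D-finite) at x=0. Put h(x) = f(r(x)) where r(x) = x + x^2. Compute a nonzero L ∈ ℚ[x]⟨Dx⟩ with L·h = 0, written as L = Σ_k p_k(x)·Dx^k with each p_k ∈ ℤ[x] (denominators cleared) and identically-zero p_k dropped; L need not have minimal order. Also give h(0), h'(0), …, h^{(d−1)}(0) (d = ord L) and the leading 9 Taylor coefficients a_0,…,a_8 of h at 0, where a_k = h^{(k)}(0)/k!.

f: a_k = -2, -2, -8, -14, -38, -80, -194, -434, -1016, …
f∘r: x↦r, Dx↦Dx/r' in L_f ⇒ L₀.
L = (1 + 8·x + 18·x^2 + 12·x^3) + (-1 + x + 4·x^2 + 6·x^3 + 3·x^4)·Dx  (order 1).
h: a_k = -2, -2, -10, -30, -88, -274, -836, -2550, -7802, …
ICs: h(0) = -2.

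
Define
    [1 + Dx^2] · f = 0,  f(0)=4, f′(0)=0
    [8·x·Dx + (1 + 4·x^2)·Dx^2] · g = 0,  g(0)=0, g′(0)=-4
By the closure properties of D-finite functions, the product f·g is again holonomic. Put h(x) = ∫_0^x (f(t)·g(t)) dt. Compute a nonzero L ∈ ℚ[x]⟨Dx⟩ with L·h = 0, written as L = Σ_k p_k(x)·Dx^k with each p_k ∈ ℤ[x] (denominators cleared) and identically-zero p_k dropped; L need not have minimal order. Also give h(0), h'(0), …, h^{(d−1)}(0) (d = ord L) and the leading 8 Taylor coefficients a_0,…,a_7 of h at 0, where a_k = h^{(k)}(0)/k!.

L = (85 + 944·x^2 + 416·x^4 + 256·x^6 + 256·x^8)·Dx + (144·x + 704·x^3 + 768·x^5 + 1024·x^7)·Dx^2 + (90 + 992·x^2 + 576·x^4 + 512·x^6 + 512·x^8)·Dx^3 + (144·x + 704·x^3 + 768·x^5 + 1024·x^7)·Dx^4 + (5 + 48·x^2 + 160·x^4 + 256·x^6 + 256·x^8)·Dx^5  (order 5).
h: a_k = 0, 0, -8, 0, 22/3, 0, -469/45, 0, …
ICs: h(0) = 0, h′(0) = 0, h′′(0) = -16, h′′′(0) = 0, h′′′′(0) = 176.

f: a_k = 4, 0, -2, 0, 1/6, 0, -1/180, 0, …
g: a_k = 0, -4, 0, 16/3, 0, -64/5, 0, 256/7, …
Product ⇒ symmetric product L₀, ord ≤ 4.
h=∫h₀ ⇒ L = L₀·Dx.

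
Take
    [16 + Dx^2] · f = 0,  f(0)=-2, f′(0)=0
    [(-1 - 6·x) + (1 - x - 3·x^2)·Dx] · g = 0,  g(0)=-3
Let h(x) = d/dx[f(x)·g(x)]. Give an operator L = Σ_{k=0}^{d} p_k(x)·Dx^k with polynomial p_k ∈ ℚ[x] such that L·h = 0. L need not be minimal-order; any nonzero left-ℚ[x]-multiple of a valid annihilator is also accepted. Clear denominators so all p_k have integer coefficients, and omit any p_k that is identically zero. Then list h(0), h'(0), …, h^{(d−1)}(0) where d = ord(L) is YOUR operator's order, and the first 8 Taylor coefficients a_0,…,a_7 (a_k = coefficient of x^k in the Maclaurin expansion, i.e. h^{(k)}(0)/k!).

L = (-26 - 256·x - 640·x^2 + 768·x^3 + 1152·x^4) + (-7 - 26·x + 144·x^2 + 288·x^3)·Dx + (5 - 13·x - 31·x^2 + 48·x^3 + 72·x^4)·Dx^2  (order 2).
h: a_k = 6, -48, -18, -56, -160, -3244/5, -21434/15, -435776/105, …
ICs: h(0) = 6, h′(0) = -48.

f: a_k = -2, 0, 16, 0, -64/3, 0, 512/45, 0, …
g: a_k = -3, -3, -12, -21, -57, -120, -291, -651, …
Product ⇒ symmetric product L₀, ord ≤ 2.
h=h₀': d/dx-closure on L₀ ⇒ L.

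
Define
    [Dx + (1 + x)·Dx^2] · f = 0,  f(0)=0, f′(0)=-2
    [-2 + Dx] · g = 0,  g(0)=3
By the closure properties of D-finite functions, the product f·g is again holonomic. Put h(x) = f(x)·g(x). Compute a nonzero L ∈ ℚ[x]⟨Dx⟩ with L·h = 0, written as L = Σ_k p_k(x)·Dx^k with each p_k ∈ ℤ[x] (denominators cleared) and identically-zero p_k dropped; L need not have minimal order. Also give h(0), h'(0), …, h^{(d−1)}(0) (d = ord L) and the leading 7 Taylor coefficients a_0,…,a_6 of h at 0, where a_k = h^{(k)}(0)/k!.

L = (2 + 4·x) + (-3 - 4·x)·Dx + (1 + x)·Dx^2  (order 2).
h: a_k = 0, -6, -9, -8, -9/2, -11/5, -2/3, …
ICs: h(0) = 0, h′(0) = -6.

f: a_k = 0, -2, 1, -2/3, 1/2, -2/5, 1/3, …
g: a_k = 3, 6, 6, 4, 2, 4/5, 4/15, …
Product ⇒ symmetric product L₀, ord ≤ 2.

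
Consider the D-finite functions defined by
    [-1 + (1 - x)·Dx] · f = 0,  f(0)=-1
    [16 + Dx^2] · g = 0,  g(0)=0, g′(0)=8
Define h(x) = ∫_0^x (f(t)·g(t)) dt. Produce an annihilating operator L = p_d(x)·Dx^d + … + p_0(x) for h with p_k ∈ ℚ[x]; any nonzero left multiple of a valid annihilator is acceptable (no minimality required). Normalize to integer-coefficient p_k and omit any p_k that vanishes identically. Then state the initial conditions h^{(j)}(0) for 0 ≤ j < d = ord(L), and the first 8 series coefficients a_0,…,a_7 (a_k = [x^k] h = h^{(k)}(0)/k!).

f: a_k = -1, -1, -1, -1, -1, -1, -1, -1, …
g: a_k = 0, 8, 0, -64/3, 0, 256/15, 0, -2048/315, …
f·g: L₀ = L_f ⊗_s L_g, ord ≤ 1·2.
∫: right-multiply L₀ by Dx.
L = (-16 + 16·x)·Dx + 2·Dx^2 + (-1 + x)·Dx^3  (order 3).
h: a_k = 0, 0, -4, -8/3, 10/3, 8/3, -28/45, -8/15, …
ICs: h(0) = 0, h′(0) = 0, h′′(0) = -8.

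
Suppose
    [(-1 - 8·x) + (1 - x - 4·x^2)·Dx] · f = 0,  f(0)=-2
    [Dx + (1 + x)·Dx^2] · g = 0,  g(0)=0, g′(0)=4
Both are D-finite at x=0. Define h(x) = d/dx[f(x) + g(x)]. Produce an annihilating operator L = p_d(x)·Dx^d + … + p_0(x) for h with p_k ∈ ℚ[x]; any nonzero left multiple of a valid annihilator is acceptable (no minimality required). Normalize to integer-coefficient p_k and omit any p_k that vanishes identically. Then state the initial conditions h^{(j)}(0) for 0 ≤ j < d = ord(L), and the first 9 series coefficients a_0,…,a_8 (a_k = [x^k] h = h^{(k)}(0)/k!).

f: a_k = -2, -2, -10, -18, -58, -130, -362, -882, -2330, …
g: a_k = 0, 4, -2, 4/3, -1, 4/5, -2/3, 4/7, -1/2, …
Sum ⇒ L₀ = lclm(L_f,L_g) in ℚ(x)⟨Dx⟩.
h=h₀': d/dx-closure on L₀ ⇒ L.
L = (74 + 562·x + 1120·x^2 + 1728·x^3 + 768·x^4) + (52 + 576·x + 1636·x^2 + 3264·x^3 + 3488·x^4 + 1280·x^5)·Dx + (-11 - 41·x - 53·x^2 + 185·x^3 + 704·x^4 + 752·x^5 + 256·x^6)·Dx^2  (order 2).
h: a_k = 2, -24, -50, -236, -646, -2176, -6170, -18644, -52718, …
ICs: h(0) = 2, h′(0) = -24.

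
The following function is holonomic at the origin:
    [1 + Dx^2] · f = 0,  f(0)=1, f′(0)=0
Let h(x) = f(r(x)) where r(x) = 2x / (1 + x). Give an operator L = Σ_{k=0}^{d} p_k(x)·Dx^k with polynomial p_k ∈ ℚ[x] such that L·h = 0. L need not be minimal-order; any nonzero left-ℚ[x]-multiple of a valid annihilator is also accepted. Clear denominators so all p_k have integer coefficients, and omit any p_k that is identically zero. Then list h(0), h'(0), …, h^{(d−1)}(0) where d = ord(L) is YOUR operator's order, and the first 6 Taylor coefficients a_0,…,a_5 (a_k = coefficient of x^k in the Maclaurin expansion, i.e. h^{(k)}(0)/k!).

f: a_k = 1, 0, -1/2, 0, 1/24, 0, …
Substitute x→r, Dx→(1/r')Dx; clear ⇒ L₀.
L = 4 + (2 + 6·x + 6·x^2 + 2·x^3)·Dx + (1 + 4·x + 6·x^2 + 4·x^3 + x^4)·Dx^2  (order 2).
h: a_k = 1, 0, -2, 4, -16/3, 16/3, …
ICs: h(0) = 1, h′(0) = 0.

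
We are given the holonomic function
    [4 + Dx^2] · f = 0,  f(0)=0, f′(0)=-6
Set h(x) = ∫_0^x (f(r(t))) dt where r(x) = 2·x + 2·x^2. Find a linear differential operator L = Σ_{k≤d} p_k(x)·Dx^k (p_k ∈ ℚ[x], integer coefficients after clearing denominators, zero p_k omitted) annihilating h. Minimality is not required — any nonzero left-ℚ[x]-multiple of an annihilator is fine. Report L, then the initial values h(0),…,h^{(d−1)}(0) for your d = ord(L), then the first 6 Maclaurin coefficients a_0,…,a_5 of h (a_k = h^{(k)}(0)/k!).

f: a_k = 0, -6, 0, 4, 0, -4/5, …
Change of var in L_f (x↦r) gives L₀.
∫: right-multiply L₀ by Dx.
L = (16 + 96·x + 192·x^2 + 128·x^3)·Dx - 2·Dx^2 + (1 + 2·x)·Dx^3  (order 3).
h: a_k = 0, 0, -6, -4, 8, 96/5, …
ICs: h(0) = 0, h′(0) = 0, h′′(0) = -12.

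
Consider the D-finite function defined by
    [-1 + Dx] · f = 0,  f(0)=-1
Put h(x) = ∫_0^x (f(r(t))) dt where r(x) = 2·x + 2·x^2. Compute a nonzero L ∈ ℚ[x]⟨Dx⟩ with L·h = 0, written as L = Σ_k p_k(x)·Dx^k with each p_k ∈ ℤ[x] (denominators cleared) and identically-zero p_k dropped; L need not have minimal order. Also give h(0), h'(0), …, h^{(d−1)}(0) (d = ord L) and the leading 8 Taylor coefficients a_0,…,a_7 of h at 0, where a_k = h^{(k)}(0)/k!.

f: a_k = -1, -1, -1/2, -1/6, -1/24, -1/120, -1/720, -1/5040, …
Substitute x→r, Dx→(1/r')Dx; clear ⇒ L₀.
∫: right-multiply L₀ by Dx.
L = (-2 - 4·x)·Dx + Dx^2  (order 2).
h: a_k = 0, -1, -1, -4/3, -4/3, -4/3, -52/45, -304/315, …
ICs: h(0) = 0, h′(0) = -1.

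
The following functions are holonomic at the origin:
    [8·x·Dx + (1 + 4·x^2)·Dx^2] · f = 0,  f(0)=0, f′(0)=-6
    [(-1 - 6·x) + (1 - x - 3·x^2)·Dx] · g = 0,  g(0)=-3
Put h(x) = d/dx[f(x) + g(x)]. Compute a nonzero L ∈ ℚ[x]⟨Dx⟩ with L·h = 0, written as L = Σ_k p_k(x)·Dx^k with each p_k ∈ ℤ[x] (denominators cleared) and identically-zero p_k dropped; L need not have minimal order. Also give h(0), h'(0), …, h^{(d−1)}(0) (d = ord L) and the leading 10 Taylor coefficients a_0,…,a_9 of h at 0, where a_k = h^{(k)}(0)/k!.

f: a_k = 0, -6, 0, 8, 0, -96/5, 0, 384/7, 0, -512/3, …
g: a_k = -3, -3, -12, -21, -57, -120, -291, -651, -1524, -3477, …
h₀=f+g: left-lcm gives L₀, ord ≤ 3.
h₀' ⇒ L via d/dx closure of L₀.
L = (32 - 128·x - 1488·x^2 - 2880·x^3 - 8424·x^4 - 2592·x^6) + (-25 - 160·x - 214·x^2 - 1188·x^3 - 2628·x^4 - 6264·x^5 - 432·x^6 - 2592·x^7)·Dx + (4 + 9·x + 54·x^2 - 66·x^3 - x^4 - 444·x^5 - 720·x^6 - 144·x^7 - 432·x^8)·Dx^2  (order 2).
h: a_k = -9, -24, -39, -228, -696, -1746, -4173, -12192, -32829, -80490, …
ICs: h(0) = -9, h′(0) = -24.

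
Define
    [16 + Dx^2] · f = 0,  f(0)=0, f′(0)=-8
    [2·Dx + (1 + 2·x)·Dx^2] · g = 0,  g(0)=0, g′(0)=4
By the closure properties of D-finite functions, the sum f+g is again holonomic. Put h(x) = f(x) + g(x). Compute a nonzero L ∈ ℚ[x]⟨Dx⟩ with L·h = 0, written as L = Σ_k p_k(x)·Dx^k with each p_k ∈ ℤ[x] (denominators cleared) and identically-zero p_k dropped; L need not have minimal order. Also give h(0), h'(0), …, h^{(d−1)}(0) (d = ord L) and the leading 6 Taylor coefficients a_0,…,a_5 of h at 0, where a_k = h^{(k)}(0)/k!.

L = (160 + 256·x + 256·x^2)·Dx + (48 + 224·x + 384·x^2 + 256·x^3)·Dx^2 + (10 + 16·x + 16·x^2)·Dx^3 + (3 + 14·x + 24·x^2 + 16·x^3)·Dx^4  (order 4).
h: a_k = 0, -4, -4, 80/3, -8, -64/15, …
ICs: h(0) = 0, h′(0) = -4, h′′(0) = -8, h′′′(0) = 160.

f: a_k = 0, -8, 0, 64/3, 0, -256/15, …
g: a_k = 0, 4, -4, 16/3, -8, 64/5, …
Sum ⇒ L₀ = lclm(L_f,L_g) in ℚ(x)⟨Dx⟩.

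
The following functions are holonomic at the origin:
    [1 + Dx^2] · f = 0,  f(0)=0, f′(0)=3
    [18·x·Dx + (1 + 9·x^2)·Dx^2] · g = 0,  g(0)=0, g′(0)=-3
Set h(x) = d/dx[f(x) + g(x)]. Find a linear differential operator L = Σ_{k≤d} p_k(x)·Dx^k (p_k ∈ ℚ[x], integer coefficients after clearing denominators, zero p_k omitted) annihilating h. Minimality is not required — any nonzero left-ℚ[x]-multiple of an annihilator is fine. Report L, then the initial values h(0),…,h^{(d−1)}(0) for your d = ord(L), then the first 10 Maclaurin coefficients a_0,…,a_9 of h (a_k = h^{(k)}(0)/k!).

f: a_k = 0, 3, 0, -1/2, 0, 1/40, 0, -1/1680, 0, 1/120960, …
g: a_k = 0, -3, 0, 9, 0, -243/5, 0, 2187/7, 0, -2187, …
f+g: L₀ = lclm(L_f,L_g), ord ≤ 2+2.
h=h₀': d/dx-closure on L₀ ⇒ L.
L = (-1926·x + 17820·x^3 + 1458·x^5) + (-17 + 351·x^2 + 4617·x^4 + 729·x^6)·Dx + (-1926·x + 17820·x^3 + 1458·x^5)·Dx^2 + (-17 + 351·x^2 + 4617·x^4 + 729·x^6)·Dx^3  (order 3).
h: a_k = 0, 0, 51/2, 0, -1943/8, 0, 524879/240, 0, -264539519/13440, 0, …
ICs: h(0) = 0, h′(0) = 0, h′′(0) = 51.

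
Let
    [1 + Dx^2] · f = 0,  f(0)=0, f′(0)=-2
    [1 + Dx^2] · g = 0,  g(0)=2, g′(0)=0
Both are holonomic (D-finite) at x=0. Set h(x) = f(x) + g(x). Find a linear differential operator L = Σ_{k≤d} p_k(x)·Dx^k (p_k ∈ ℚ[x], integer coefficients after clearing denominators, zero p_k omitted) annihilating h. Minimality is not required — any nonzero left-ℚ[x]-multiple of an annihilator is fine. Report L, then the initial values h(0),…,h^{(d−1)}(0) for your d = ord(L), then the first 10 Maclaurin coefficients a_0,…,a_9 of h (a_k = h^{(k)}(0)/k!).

f: a_k = 0, -2, 0, 1/3, 0, -1/60, 0, 1/2520, 0, -1/181440, …
g: a_k = 2, 0, -1, 0, 1/12, 0, -1/360, 0, 1/20160, 0, …
Weyl lclm of L_f,L_g ⇒ L₀ (ord ≤ 4).
L = 1 + Dx^2  (order 2).
h: a_k = 2, -2, -1, 1/3, 1/12, -1/60, -1/360, 1/2520, 1/20160, -1/181440, …
ICs: h(0) = 2, h′(0) = -2.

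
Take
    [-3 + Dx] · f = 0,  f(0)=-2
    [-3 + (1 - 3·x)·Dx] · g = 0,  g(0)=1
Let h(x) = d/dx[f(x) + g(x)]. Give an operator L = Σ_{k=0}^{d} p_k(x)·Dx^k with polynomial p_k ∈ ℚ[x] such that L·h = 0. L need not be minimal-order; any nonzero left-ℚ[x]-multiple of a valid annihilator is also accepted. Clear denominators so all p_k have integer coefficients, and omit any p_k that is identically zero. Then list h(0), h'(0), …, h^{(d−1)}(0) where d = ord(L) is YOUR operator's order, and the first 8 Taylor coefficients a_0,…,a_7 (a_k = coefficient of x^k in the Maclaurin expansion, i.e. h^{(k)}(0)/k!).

f: a_k = -2, -6, -9, -9, -27/4, -81/20, -81/40, -243/280, …
g: a_k = 1, 3, 9, 27, 81, 243, 729, 2187, …
f+g: L₀ = lclm(L_f,L_g), ord ≤ 1+1.
Derive L from L₀ (diff closure).
L = (36 + 54·x) + (-15 - 18·x + 27·x^2)·Dx + (1 - 9·x^2)·Dx^2  (order 2).
h: a_k = -3, 0, 54, 297, 4779/4, 87237/20, 612117/40, 14695911/280, …
ICs: h(0) = -3, h′(0) = 0.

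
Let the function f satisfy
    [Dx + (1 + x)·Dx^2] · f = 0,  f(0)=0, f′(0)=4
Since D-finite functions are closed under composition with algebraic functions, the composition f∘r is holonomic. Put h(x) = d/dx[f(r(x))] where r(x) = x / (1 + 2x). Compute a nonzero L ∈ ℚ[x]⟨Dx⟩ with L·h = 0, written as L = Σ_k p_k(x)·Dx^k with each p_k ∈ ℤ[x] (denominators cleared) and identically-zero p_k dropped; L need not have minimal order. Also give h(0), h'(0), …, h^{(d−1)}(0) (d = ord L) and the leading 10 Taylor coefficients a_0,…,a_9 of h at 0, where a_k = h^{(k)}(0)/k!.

f: a_k = 0, 4, -2, 4/3, -1, 4/5, -2/3, 4/7, -1/2, 4/9, …
Substitute x→r, Dx→(1/r')Dx; clear ⇒ L₀.
Derive L from L₀ (diff closure).
L = (5 + 12·x) + (1 + 5·x + 6·x^2)·Dx  (order 1).
h: a_k = 4, -20, 76, -260, 844, -2660, 8236, -25220, 76684, -232100, …
ICs: h(0) = 4.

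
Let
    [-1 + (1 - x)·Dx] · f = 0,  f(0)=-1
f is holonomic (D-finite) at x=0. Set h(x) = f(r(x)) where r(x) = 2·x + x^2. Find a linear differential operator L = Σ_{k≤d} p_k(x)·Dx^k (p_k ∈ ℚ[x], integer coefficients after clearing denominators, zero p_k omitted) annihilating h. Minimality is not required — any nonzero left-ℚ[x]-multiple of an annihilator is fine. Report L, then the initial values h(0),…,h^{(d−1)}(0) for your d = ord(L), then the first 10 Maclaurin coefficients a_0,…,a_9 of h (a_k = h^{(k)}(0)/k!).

L = (2 + 2·x) + (-1 + 2·x + x^2)·Dx  (order 1).
h: a_k = -1, -2, -5, -12, -29, -70, -169, -408, -985, -2378, …
ICs: h(0) = -1.

f: a_k = -1, -1, -1, -1, -1, -1, -1, -1, -1, -1, …
Change of var in L_f (x↦r) gives L₀.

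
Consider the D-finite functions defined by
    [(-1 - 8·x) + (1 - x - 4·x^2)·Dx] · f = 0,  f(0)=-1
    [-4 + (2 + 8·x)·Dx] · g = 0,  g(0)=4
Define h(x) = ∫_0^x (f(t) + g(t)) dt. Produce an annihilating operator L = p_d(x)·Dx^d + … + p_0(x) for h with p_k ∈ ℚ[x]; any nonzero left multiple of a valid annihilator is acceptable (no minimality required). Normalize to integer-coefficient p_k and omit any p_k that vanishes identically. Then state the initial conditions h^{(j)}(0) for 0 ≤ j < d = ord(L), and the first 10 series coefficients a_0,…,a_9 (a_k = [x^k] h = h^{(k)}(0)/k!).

f: a_k = -1, -1, -5, -9, -29, -65, -181, -441, -1165, -2929, …
g: a_k = 4, 8, -8, 16, -40, 112, -336, 1056, -3432, 11440, …
Sum ⇒ L₀ = lclm(L_f,L_g) in ℚ(x)⟨Dx⟩.
∫: right-multiply L₀ by Dx.
L = (-24 - 156·x - 336·x^2 - 640·x^3)·Dx + (14 + 96·x + 420·x^2 + 1184·x^3 + 1600·x^4)·Dx^2 + (1 - 11·x - 90·x^2 - 24·x^3 + 544·x^4 + 640·x^5)·Dx^3  (order 3).
h: a_k = 0, 3, 7/2, -13/3, 7/4, -69/5, 47/6, -517/7, 615/8, -4597/9, …
ICs: h(0) = 0, h′(0) = 3, h′′(0) = 7.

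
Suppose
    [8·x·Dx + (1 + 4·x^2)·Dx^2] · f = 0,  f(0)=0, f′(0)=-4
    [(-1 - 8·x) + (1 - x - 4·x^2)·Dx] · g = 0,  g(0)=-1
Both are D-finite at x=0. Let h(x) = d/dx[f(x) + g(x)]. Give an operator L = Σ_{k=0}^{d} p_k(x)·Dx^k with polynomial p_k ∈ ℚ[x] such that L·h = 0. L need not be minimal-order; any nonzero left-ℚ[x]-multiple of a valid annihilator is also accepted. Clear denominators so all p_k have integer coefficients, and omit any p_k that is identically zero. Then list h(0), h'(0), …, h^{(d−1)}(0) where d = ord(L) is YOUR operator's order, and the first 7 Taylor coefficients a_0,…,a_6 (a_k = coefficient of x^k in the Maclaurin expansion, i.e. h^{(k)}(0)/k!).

L = (40 - 160·x - 2272·x^2 - 4608·x^3 - 16896·x^4 - 6144·x^6) + (-31 - 264·x - 364·x^2 - 2208·x^3 - 4160·x^4 - 12800·x^5 - 768·x^6 - 6144·x^7)·Dx + (5 + 11·x + 80·x^2 - 116·x^3 - 80·x^4 - 704·x^5 - 1536·x^6 - 256·x^7 - 1024·x^8)·Dx^2  (order 2).
h: a_k = -5, -10, -11, -116, -389, -1086, -2831, …
ICs: h(0) = -5, h′(0) = -10.

f: a_k = 0, -4, 0, 16/3, 0, -64/5, 0, …
g: a_k = -1, -1, -5, -9, -29, -65, -181, …
Weyl lclm of L_f,L_g ⇒ L₀ (ord ≤ 3).
h₀' ⇒ L via d/dx closure of L₀.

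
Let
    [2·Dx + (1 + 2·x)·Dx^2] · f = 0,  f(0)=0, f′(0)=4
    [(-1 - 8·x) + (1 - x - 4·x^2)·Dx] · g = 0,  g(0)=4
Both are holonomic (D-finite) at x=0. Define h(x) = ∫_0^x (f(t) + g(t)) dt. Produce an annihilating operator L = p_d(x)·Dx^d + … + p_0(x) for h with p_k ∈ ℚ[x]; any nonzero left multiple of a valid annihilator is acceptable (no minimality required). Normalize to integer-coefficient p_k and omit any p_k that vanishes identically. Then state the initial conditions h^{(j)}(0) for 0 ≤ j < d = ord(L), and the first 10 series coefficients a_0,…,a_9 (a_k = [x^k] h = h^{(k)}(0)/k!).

f: a_k = 0, 4, -4, 16/3, -8, 64/5, -64/3, 256/7, -64, 1024/9, …
g: a_k = 4, 4, 20, 36, 116, 260, 724, 1764, 4660, 11716, …
h₀=f+g: left-lcm gives L₀, ord ≤ 3.
∫: right-multiply L₀ by Dx.
L = (-94 - 644·x - 1664·x^2 - 1920·x^3 - 1536·x^4)·Dx^2 + (-23 - 324·x - 1448·x^2 - 3072·x^3 - 3904·x^4 - 2560·x^5)·Dx^3 + (6 + 35·x + 53·x^2 - 98·x^3 - 528·x^4 - 864·x^5 - 512·x^6)·Dx^4  (order 4).
h: a_k = 0, 4, 4, 16/3, 31/3, 108/5, 682/15, 2108/21, 3151/14, 1532/3, …
ICs: h(0) = 0, h′(0) = 4, h′′(0) = 8, h′′′(0) = 32.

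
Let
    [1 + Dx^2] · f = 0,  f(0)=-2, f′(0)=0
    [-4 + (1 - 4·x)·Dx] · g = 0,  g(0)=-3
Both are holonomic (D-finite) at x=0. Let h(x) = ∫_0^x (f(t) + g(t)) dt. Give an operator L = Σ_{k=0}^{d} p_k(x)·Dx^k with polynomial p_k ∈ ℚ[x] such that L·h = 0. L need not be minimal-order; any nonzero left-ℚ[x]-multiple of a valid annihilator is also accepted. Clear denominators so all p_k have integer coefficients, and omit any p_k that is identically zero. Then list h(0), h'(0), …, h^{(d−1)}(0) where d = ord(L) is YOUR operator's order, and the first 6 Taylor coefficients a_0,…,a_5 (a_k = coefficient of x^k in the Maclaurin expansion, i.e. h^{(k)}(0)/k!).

L = (-388 + 32·x - 64·x^2)·Dx + (33 - 140·x + 48·x^2 - 64·x^3)·Dx^2 + (-388 + 32·x - 64·x^2)·Dx^3 + (33 - 140·x + 48·x^2 - 64·x^3)·Dx^4  (order 4).
h: a_k = 0, -5, -6, -47/3, -48, -9217/60, …
ICs: h(0) = 0, h′(0) = -5, h′′(0) = -12, h′′′(0) = -94.

f: a_k = -2, 0, 1, 0, -1/12, 0, …
g: a_k = -3, -12, -48, -192, -768, -3072, …
Sum ⇒ L₀ = lclm(L_f,L_g) in ℚ(x)⟨Dx⟩.
h=∫h₀ ⇒ L = L₀·Dx.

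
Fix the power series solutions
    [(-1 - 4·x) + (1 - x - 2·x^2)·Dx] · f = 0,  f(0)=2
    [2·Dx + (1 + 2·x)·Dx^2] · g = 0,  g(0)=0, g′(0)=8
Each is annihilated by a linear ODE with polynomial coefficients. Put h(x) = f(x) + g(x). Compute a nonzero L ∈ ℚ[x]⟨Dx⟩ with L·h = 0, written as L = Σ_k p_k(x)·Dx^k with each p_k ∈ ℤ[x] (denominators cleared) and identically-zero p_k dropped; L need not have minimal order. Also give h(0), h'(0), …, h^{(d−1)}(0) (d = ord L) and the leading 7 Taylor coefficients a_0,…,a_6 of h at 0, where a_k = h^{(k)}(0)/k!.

f: a_k = 2, 2, 6, 10, 22, 42, 86, …
g: a_k = 0, 8, -8, 32/3, -16, 128/5, -128/3, …
L₀ := lclm(L_f,L_g); ord L₀ ≤ 1+2.
L = (54 + 228·x + 432·x^2 + 288·x^3 + 192·x^4)·Dx + (11 + 124·x + 464·x^2 + 704·x^3 + 592·x^4 + 320·x^5)·Dx^2 + (-4 - 19·x - 17·x^2 + 42·x^3 + 116·x^4 + 136·x^5 + 64·x^6)·Dx^3  (order 3).
h: a_k = 2, 10, -2, 62/3, 6, 338/5, 130/3, …
ICs: h(0) = 2, h′(0) = 10, h′′(0) = -4.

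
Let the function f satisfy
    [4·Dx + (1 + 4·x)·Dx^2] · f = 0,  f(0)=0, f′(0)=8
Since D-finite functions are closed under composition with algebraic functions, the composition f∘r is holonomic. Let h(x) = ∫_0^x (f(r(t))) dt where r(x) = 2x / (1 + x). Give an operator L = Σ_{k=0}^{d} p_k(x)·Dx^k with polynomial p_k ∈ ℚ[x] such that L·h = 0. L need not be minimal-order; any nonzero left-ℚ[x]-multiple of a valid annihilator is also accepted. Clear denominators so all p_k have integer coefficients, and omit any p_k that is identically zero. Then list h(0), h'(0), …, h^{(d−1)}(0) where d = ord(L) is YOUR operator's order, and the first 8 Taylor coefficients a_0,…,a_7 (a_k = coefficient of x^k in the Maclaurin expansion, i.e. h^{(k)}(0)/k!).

f: a_k = 0, 8, -16, 128/3, -128, 2048/5, -4096/3, 32768/7, …
L₀ from L_f via x↦r, Dx↦r'^{-1}Dx.
h=∫₀ˣh₀: take L = L₀·Dx.
L = (10 + 18·x)·Dx^2 + (1 + 10·x + 9·x^2)·Dx^3  (order 3).
h: a_k = 0, 0, 8, -80/3, 364/3, -656, 59048/15, -75920/3, …
ICs: h(0) = 0, h′(0) = 0, h′′(0) = 16.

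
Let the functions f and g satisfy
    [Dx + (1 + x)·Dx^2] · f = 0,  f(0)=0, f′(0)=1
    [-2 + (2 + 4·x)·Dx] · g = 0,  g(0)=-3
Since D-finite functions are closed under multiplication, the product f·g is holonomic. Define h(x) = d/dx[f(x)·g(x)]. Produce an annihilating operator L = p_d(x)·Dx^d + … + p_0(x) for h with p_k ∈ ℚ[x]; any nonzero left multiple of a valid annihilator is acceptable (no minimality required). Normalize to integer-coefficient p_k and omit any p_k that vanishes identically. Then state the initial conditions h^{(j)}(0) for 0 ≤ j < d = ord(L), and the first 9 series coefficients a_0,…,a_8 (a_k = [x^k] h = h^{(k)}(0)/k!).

f: a_k = 0, 1, -1/2, 1/3, -1/4, 1/5, -1/6, 1/7, -1/8, …
g: a_k = -3, -3, 3/2, -3/2, 15/8, -21/8, 63/16, -99/16, 1287/128, …
Sym-product of L_f,L_g gives L₀ (≤ ord 2).
Derive L from L₀ (diff closure).
L = (1 + 4·x + x^2) + (7 + 27·x + 30·x^2 + 8·x^3)·Dx + (2 + 11·x + 21·x^2 + 16·x^3 + 4·x^4)·Dx^2  (order 2).
h: a_k = -3, -3, 6, -10, 131/8, -1089/40, 927/20, -2829/35, 129009/896, …
ICs: h(0) = -3, h′(0) = -3.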